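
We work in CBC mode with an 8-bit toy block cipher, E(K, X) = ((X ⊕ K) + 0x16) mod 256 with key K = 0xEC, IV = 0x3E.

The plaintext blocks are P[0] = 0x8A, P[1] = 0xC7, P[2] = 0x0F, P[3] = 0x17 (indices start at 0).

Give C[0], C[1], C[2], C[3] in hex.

C[0] = 0x6E, C[1] = 0x5B, C[2] = 0xCE, C[3] = 0x4B

CBC encryption: C_i = E(K, P_i ⊕ C_{i−1}), with C_{−1} = IV.
C[0]: P[0] ⊕ 0x3E = 0xB4; E(K, 0xB4) = 0x6E.
C[1]: P[1] ⊕ 0x6E = 0xA9; E(K, 0xA9) = 0x5B.
C[2]: P[2] ⊕ 0x5B = 0x54; E(K, 0x54) = 0xCE.
C[3]: P[3] ⊕ 0xCE = 0xD9; E(K, 0xD9) = 0x4B.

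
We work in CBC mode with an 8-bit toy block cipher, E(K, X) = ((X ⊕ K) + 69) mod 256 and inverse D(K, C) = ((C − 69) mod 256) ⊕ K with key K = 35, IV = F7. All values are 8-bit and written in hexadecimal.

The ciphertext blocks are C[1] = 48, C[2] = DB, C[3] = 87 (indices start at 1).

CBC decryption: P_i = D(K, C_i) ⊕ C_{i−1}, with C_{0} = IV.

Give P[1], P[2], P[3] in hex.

P[1] = 1D, P[2] = 0F, P[3] = F0

P[1]: D(K, 48) = EA; EA ⊕ F7 = 1D.
P[2]: D(K, DB) = 47; 47 ⊕ 48 = 0F.
P[3]: D(K, 87) = 2B; 2B ⊕ DB = F0.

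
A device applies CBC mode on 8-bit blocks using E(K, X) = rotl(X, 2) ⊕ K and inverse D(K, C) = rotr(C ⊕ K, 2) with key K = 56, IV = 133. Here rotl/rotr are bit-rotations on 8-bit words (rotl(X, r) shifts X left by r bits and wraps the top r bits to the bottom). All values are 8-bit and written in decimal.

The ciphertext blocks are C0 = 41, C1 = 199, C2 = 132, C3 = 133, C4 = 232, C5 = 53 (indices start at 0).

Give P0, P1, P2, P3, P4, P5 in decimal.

P0 = 193, P1 = 214, P2 = 232, P3 = 235, P4 = 177, P5 = 171

CBC decryption: P_i = D(K, C_i) ⊕ C_{i−1}, with C_{−1} = IV.
P0: D(K, 41) = 68; 68 ⊕ 133 = 193.
P1: D(K, 199) = 255; 255 ⊕ 41 = 214.
P2: D(K, 132) = 47; 47 ⊕ 199 = 232.
P3: D(K, 133) = 111; 111 ⊕ 132 = 235.
P4: D(K, 232) = 52; 52 ⊕ 133 = 177.
P5: D(K, 53) = 67; 67 ⊕ 232 = 171.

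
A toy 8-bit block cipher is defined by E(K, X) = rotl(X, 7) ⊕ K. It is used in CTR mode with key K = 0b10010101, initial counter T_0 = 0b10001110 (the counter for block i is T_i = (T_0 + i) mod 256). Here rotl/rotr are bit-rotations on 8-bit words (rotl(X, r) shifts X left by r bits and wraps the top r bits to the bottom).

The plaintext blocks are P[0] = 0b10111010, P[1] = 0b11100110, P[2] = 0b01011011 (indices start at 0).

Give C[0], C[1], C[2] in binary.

C[0] = 0b01101000, C[1] = 0b10110100, C[2] = 0b10000110

CTR encryption: S_i = E(K, T_i) where T_i is the counter for block i; C_i = P_i ⊕ S_i.
C[0]: T = 0b10001110, S = E(K, T) = 0b11010010; 0b10111010 ⊕ 0b11010010 = 0b01101000.
C[1]: T = 0b10001111, S = E(K, T) = 0b01010010; 0b11100110 ⊕ 0b01010010 = 0b10110100.
C[2]: T = 0b10010000, S = E(K, T) = 0b11011101; 0b01011011 ⊕ 0b11011101 = 0b10000110.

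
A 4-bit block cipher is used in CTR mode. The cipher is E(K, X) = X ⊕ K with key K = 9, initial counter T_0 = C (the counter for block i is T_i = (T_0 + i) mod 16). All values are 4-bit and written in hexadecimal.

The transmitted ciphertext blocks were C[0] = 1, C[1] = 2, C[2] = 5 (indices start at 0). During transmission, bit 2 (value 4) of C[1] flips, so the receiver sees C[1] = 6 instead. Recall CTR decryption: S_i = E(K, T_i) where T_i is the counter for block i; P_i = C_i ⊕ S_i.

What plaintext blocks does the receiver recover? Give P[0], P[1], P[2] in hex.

Only C[1] changed, to 6. In CTR, a change in C_i flips the same bit in P_i only; the keystream is unaffected. Decrypting the received ciphertext:
P[0]: T = C, S = E(K, T) = 5; 1 ⊕ 5 = 4.
P[1]: T = D, S = E(K, T) = 4; 6 ⊕ 4 = 2.
P[2]: T = E, S = E(K, T) = 7; 5 ⊕ 7 = 2.
Blocks that differ from the original plaintext: P[1].

P[0] = 4, P[1] = 2, P[2] = 2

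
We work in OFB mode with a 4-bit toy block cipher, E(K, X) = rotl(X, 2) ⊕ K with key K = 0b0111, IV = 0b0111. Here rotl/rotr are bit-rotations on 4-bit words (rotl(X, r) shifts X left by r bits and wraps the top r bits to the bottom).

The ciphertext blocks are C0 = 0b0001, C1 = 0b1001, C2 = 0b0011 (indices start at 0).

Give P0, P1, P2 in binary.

P0 = 0b1011, P1 = 0b0100, P2 = 0b0011

OFB decryption: S_i = E(K, S_{i−1}) with S_{−1} = IV; P_i = C_i ⊕ S_i.
P0: S = E(K, 0b0111) = 0b1010; 0b0001 ⊕ 0b1010 = 0b1011.
P1: S = E(K, 0b1010) = 0b1101; 0b1001 ⊕ 0b1101 = 0b0100.
P2: S = E(K, 0b1101) = 0b0000; 0b0011 ⊕ 0b0000 = 0b0011.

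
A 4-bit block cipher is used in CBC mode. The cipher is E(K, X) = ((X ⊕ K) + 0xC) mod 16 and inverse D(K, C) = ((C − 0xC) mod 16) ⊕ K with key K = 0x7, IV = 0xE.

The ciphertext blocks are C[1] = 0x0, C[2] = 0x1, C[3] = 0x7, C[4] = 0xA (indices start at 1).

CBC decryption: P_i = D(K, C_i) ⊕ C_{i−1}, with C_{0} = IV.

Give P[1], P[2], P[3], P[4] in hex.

P[1] = 0xD, P[2] = 0x2, P[3] = 0xD, P[4] = 0xE

P[1]: D(K, 0x0) = 0x3; 0x3 ⊕ 0xE = 0xD.
P[2]: D(K, 0x1) = 0x2; 0x2 ⊕ 0x0 = 0x2.
P[3]: D(K, 0x7) = 0xC; 0xC ⊕ 0x1 = 0xD.
P[4]: D(K, 0xA) = 0x9; 0x9 ⊕ 0x7 = 0xE.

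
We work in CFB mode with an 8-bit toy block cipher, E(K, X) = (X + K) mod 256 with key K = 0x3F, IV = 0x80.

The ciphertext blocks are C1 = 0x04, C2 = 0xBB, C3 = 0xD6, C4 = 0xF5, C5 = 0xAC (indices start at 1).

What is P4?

CFB decryption: P_i = C_i ⊕ E(K, C_{i−1}), with C_{0} = IV.
P4: E(K, 0xD6) = 0x15; 0xF5 ⊕ 0x15 = 0xE0.

P4 = 0xE0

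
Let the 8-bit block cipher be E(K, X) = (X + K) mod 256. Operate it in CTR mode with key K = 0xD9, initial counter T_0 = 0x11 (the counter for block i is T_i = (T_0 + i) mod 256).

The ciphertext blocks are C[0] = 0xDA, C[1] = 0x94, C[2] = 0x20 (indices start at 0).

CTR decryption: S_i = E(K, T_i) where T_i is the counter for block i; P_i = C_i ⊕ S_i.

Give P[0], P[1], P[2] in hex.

P[0] = 0x30, P[1] = 0x7F, P[2] = 0xCC

P[0]: T = 0x11, S = E(K, T) = 0xEA; 0xDA ⊕ 0xEA = 0x30.
P[1]: T = 0x12, S = E(K, T) = 0xEB; 0x94 ⊕ 0xEB = 0x7F.
P[2]: T = 0x13, S = E(K, T) = 0xEC; 0x20 ⊕ 0xEC = 0xCC.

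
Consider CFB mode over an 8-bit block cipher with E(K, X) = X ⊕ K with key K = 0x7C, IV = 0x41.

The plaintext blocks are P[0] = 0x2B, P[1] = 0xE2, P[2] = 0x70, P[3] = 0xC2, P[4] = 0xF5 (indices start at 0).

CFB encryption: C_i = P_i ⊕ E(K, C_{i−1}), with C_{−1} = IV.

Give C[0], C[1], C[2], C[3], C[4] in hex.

C[0]: E(K, 0x41) = 0x3D; 0x2B ⊕ 0x3D = 0x16.
C[1]: E(K, 0x16) = 0x6A; 0xE2 ⊕ 0x6A = 0x88.
C[2]: E(K, 0x88) = 0xF4; 0x70 ⊕ 0xF4 = 0x84.
C[3]: E(K, 0x84) = 0xF8; 0xC2 ⊕ 0xF8 = 0x3A.
C[4]: E(K, 0x3A) = 0x46; 0xF5 ⊕ 0x46 = 0xB3.

C[0] = 0x16, C[1] = 0x88, C[2] = 0x84, C[3] = 0x3A, C[4] = 0xB3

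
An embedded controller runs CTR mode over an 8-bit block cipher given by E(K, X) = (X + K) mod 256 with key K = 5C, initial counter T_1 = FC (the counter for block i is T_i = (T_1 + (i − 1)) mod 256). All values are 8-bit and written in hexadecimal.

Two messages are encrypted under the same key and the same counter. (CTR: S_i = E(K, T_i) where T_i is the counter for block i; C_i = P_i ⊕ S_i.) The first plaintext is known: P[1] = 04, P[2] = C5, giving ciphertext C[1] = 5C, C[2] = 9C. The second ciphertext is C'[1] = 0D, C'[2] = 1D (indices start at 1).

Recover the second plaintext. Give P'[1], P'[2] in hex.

In CTR with a reused counter, both messages share the same keystream S_i, so C_i ⊕ C'_i = P_i ⊕ P'_i and thus P'_i = P_i ⊕ C_i ⊕ C'_i.
P'[1]: 04 ⊕ 5C ⊕ 0D = 55.
P'[2]: C5 ⊕ 9C ⊕ 1D = 44.

P'[1] = 55, P'[2] = 44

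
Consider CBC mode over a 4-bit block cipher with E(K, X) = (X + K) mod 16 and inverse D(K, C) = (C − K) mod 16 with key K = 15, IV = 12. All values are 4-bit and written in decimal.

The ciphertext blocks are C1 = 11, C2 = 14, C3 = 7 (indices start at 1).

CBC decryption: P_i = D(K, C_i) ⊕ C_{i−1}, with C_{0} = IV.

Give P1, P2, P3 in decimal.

P1: D(K, 11) = 12; 12 ⊕ 12 = 0.
P2: D(K, 14) = 15; 15 ⊕ 11 = 4.
P3: D(K, 7) = 8; 8 ⊕ 14 = 6.

P1 = 0, P2 = 4, P3 = 6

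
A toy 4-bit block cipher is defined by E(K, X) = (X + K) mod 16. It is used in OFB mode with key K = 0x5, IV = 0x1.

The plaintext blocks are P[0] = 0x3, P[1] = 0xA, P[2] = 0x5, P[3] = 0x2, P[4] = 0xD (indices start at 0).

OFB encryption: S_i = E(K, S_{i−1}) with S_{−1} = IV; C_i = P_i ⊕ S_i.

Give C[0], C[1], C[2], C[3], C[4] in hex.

C[0] = 0x5, C[1] = 0x1, C[2] = 0x5, C[3] = 0x7, C[4] = 0x7

C[0]: S = E(K, 0x1) = 0x6; 0x3 ⊕ 0x6 = 0x5.
C[1]: S = E(K, 0x6) = 0xB; 0xA ⊕ 0xB = 0x1.
C[2]: S = E(K, 0xB) = 0x0; 0x5 ⊕ 0x0 = 0x5.
C[3]: S = E(K, 0x0) = 0x5; 0x2 ⊕ 0x5 = 0x7.
C[4]: S = E(K, 0x5) = 0xA; 0xD ⊕ 0xA = 0x7.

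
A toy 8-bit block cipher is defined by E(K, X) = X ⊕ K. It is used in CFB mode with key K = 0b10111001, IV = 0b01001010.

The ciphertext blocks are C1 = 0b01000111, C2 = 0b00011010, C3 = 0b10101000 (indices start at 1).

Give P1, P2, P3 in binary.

P1 = 0b10110100, P2 = 0b11100100, P3 = 0b00001011

CFB decryption: P_i = C_i ⊕ E(K, C_{i−1}), with C_{0} = IV.
P1: E(K, 0b01001010) = 0b11110011; 0b01000111 ⊕ 0b11110011 = 0b10110100.
P2: E(K, 0b01000111) = 0b11111110; 0b00011010 ⊕ 0b11111110 = 0b11100100.
P3: E(K, 0b00011010) = 0b10100011; 0b10101000 ⊕ 0b10100011 = 0b00001011.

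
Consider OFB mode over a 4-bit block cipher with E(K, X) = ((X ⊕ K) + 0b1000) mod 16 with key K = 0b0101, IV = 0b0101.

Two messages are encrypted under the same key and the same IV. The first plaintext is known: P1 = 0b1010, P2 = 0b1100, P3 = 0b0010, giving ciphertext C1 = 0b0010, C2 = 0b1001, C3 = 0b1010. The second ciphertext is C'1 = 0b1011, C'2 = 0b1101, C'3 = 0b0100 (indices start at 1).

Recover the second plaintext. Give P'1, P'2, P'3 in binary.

In OFB with a reused IV, both messages share the same keystream S_i, so C_i ⊕ C'_i = P_i ⊕ P'_i and thus P'_i = P_i ⊕ C_i ⊕ C'_i.
P'1: 0b1010 ⊕ 0b0010 ⊕ 0b1011 = 0b0011.
P'2: 0b1100 ⊕ 0b1001 ⊕ 0b1101 = 0b1000.
P'3: 0b0010 ⊕ 0b1010 ⊕ 0b0100 = 0b1100.

P'1 = 0b0011, P'2 = 0b1000, P'3 = 0b1100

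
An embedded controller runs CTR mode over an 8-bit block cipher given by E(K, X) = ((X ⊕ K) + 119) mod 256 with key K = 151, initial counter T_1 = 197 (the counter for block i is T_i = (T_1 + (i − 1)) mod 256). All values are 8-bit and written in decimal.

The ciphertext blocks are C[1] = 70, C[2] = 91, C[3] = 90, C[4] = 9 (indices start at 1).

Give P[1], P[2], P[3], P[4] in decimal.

CTR decryption: S_i = E(K, T_i) where T_i is the counter for block i; P_i = C_i ⊕ S_i.
P[1]: T = 197, S = E(K, T) = 201; 70 ⊕ 201 = 143.
P[2]: T = 198, S = E(K, T) = 200; 91 ⊕ 200 = 147.
P[3]: T = 199, S = E(K, T) = 199; 90 ⊕ 199 = 157.
P[4]: T = 200, S = E(K, T) = 214; 9 ⊕ 214 = 223.

P[1] = 143, P[2] = 147, P[3] = 157, P[4] = 223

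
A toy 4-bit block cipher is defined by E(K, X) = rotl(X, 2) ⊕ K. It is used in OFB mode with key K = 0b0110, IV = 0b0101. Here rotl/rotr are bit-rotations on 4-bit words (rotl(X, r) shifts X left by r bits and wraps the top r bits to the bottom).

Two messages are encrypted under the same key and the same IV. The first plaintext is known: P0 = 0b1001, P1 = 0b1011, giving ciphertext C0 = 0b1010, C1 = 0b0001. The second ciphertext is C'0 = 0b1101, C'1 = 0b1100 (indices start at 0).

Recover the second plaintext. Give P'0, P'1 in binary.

P'0 = 0b1110, P'1 = 0b0110

In OFB with a reused IV, both messages share the same keystream S_i, so C_i ⊕ C'_i = P_i ⊕ P'_i and thus P'_i = P_i ⊕ C_i ⊕ C'_i.
P'0: 0b1001 ⊕ 0b1010 ⊕ 0b1101 = 0b1110.
P'1: 0b1011 ⊕ 0b0001 ⊕ 0b1100 = 0b0110.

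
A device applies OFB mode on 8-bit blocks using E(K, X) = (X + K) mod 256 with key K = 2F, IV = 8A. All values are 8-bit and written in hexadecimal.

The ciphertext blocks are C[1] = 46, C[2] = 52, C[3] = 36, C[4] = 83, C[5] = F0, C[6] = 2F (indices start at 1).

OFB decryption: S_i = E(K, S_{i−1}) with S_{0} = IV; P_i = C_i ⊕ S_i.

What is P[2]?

P[2] = BA

P[1]: S = E(K, 8A) = B9; 46 ⊕ B9 = FF.
P[2]: S = E(K, B9) = E8; 52 ⊕ E8 = BA.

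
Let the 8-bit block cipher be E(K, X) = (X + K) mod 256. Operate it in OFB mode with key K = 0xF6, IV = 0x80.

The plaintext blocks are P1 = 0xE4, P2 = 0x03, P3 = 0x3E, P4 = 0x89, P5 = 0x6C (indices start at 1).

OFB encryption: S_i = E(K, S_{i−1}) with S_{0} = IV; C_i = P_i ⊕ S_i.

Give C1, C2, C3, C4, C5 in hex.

C1 = 0x92, C2 = 0x6F, C3 = 0x5C, C4 = 0xD1, C5 = 0x22

C1: S = E(K, 0x80) = 0x76; 0xE4 ⊕ 0x76 = 0x92.
C2: S = E(K, 0x76) = 0x6C; 0x03 ⊕ 0x6C = 0x6F.
C3: S = E(K, 0x6C) = 0x62; 0x3E ⊕ 0x62 = 0x5C.
C4: S = E(K, 0x62) = 0x58; 0x89 ⊕ 0x58 = 0xD1.
C5: S = E(K, 0x58) = 0x4E; 0x6C ⊕ 0x4E = 0x22.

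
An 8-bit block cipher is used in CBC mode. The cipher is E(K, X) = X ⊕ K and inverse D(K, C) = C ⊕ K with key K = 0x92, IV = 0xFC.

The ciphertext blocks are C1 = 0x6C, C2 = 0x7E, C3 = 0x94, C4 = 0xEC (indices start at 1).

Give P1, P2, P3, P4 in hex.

CBC decryption: P_i = D(K, C_i) ⊕ C_{i−1}, with C_{0} = IV.
P1: D(K, 0x6C) = 0xFE; 0xFE ⊕ 0xFC = 0x02.
P2: D(K, 0x7E) = 0xEC; 0xEC ⊕ 0x6C = 0x80.
P3: D(K, 0x94) = 0x06; 0x06 ⊕ 0x7E = 0x78.
P4: D(K, 0xEC) = 0x7E; 0x7E ⊕ 0x94 = 0xEA.

P1 = 0x02, P2 = 0x80, P3 = 0x78, P4 = 0xEA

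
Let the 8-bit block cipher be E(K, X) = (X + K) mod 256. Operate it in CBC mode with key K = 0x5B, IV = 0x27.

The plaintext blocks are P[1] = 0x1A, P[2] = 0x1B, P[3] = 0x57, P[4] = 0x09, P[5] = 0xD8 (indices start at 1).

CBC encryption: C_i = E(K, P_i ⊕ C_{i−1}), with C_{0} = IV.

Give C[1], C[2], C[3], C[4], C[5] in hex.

C[1] = 0x98, C[2] = 0xDE, C[3] = 0xE4, C[4] = 0x48, C[5] = 0xEB

C[1]: P[1] ⊕ 0x27 = 0x3D; E(K, 0x3D) = 0x98.
C[2]: P[2] ⊕ 0x98 = 0x83; E(K, 0x83) = 0xDE.
C[3]: P[3] ⊕ 0xDE = 0x89; E(K, 0x89) = 0xE4.
C[4]: P[4] ⊕ 0xE4 = 0xED; E(K, 0xED) = 0x48.
C[5]: P[5] ⊕ 0x48 = 0x90; E(K, 0x90) = 0xEB.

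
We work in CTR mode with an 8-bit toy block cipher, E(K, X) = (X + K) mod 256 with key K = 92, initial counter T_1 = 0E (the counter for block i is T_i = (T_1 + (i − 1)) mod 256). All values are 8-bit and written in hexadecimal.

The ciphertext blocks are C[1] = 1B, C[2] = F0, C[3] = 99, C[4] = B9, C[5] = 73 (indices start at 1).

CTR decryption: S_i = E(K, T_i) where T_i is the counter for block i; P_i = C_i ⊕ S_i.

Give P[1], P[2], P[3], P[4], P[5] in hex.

P[1] = BB, P[2] = 51, P[3] = 3B, P[4] = 1A, P[5] = D7

P[1]: T = 0E, S = E(K, T) = A0; 1B ⊕ A0 = BB.
P[2]: T = 0F, S = E(K, T) = A1; F0 ⊕ A1 = 51.
P[3]: T = 10, S = E(K, T) = A2; 99 ⊕ A2 = 3B.
P[4]: T = 11, S = E(K, T) = A3; B9 ⊕ A3 = 1A.
P[5]: T = 12, S = E(K, T) = A4; 73 ⊕ A4 = D7.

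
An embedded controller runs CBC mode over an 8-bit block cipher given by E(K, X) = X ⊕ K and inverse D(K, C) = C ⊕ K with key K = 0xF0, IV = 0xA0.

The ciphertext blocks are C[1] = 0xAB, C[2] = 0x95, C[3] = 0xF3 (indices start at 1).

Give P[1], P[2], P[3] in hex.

P[1] = 0xFB, P[2] = 0xCE, P[3] = 0x96

CBC decryption: P_i = D(K, C_i) ⊕ C_{i−1}, with C_{0} = IV.
P[1]: D(K, 0xAB) = 0x5B; 0x5B ⊕ 0xA0 = 0xFB.
P[2]: D(K, 0x95) = 0x65; 0x65 ⊕ 0xAB = 0xCE.
P[3]: D(K, 0xF3) = 0x03; 0x03 ⊕ 0x95 = 0x96.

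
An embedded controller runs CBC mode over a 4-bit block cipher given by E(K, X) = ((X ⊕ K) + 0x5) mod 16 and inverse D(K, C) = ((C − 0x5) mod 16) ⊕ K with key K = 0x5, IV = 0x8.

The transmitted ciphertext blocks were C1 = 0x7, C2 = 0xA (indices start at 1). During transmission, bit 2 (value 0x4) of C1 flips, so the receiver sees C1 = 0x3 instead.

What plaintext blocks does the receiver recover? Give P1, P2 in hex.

CBC decryption: P_i = D(K, C_i) ⊕ C_{i−1}, with C_{0} = IV.
Only C1 changed, to 0x3. In CBC, a change in C_i garbles P_i and flips the same bit in P_{i+1}. Decrypting the received ciphertext:
P1: D(K, 0x3) = 0xB; 0xB ⊕ 0x8 = 0x3.
P2: D(K, 0xA) = 0x0; 0x0 ⊕ 0x3 = 0x3.
Blocks that differ from the original plaintext: P1, P2.

P1 = 0x3, P2 = 0x3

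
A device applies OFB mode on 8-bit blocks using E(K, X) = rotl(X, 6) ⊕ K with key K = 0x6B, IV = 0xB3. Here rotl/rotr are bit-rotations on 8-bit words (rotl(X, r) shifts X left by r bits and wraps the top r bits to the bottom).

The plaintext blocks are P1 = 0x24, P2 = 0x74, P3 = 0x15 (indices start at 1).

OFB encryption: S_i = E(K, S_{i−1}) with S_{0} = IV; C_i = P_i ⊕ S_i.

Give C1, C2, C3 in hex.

C1 = 0xA3, C2 = 0xFE, C3 = 0xDC

C1: S = E(K, 0xB3) = 0x87; 0x24 ⊕ 0x87 = 0xA3.
C2: S = E(K, 0x87) = 0x8A; 0x74 ⊕ 0x8A = 0xFE.
C3: S = E(K, 0x8A) = 0xC9; 0x15 ⊕ 0xC9 = 0xDC.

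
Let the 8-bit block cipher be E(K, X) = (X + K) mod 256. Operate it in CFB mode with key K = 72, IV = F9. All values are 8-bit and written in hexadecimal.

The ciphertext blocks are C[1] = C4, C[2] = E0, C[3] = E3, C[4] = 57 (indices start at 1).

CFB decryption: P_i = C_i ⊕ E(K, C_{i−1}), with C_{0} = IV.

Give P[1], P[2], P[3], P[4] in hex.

P[1]: E(K, F9) = 6B; C4 ⊕ 6B = AF.
P[2]: E(K, C4) = 36; E0 ⊕ 36 = D6.
P[3]: E(K, E0) = 52; E3 ⊕ 52 = B1.
P[4]: E(K, E3) = 55; 57 ⊕ 55 = 02.

P[1] = AF, P[2] = D6, P[3] = B1, P[4] = 02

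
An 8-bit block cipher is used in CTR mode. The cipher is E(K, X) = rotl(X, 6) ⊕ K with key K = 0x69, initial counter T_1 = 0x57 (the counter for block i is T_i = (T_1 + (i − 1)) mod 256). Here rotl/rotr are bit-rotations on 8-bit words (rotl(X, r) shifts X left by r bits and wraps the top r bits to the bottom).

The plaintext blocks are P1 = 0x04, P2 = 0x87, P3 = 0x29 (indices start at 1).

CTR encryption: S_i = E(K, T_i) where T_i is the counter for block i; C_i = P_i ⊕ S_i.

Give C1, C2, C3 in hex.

C1: T = 0x57, S = E(K, T) = 0xBC; 0x04 ⊕ 0xBC = 0xB8.
C2: T = 0x58, S = E(K, T) = 0x7F; 0x87 ⊕ 0x7F = 0xF8.
C3: T = 0x59, S = E(K, T) = 0x3F; 0x29 ⊕ 0x3F = 0x16.

C1 = 0xB8, C2 = 0xF8, C3 = 0x16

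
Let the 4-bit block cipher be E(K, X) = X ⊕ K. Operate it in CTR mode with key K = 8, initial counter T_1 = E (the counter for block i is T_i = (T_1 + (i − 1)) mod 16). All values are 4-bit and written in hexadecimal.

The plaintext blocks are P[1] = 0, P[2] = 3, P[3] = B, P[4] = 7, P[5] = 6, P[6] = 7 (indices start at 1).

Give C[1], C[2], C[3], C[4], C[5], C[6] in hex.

C[1] = 6, C[2] = 4, C[3] = 3, C[4] = E, C[5] = C, C[6] = C

CTR encryption: S_i = E(K, T_i) where T_i is the counter for block i; C_i = P_i ⊕ S_i.
C[1]: T = E, S = E(K, T) = 6; 0 ⊕ 6 = 6.
C[2]: T = F, S = E(K, T) = 7; 3 ⊕ 7 = 4.
C[3]: T = 0, S = E(K, T) = 8; B ⊕ 8 = 3.
C[4]: T = 1, S = E(K, T) = 9; 7 ⊕ 9 = E.
C[5]: T = 2, S = E(K, T) = A; 6 ⊕ A = C.
C[6]: T = 3, S = E(K, T) = B; 7 ⊕ B = C.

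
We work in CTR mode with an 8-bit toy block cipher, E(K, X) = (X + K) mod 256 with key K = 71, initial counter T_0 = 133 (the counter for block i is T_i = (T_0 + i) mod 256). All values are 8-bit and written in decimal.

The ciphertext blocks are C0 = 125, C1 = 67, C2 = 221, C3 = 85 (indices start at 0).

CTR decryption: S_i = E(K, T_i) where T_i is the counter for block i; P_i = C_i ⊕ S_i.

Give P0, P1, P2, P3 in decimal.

P0: T = 133, S = E(K, T) = 204; 125 ⊕ 204 = 177.
P1: T = 134, S = E(K, T) = 205; 67 ⊕ 205 = 142.
P2: T = 135, S = E(K, T) = 206; 221 ⊕ 206 = 19.
P3: T = 136, S = E(K, T) = 207; 85 ⊕ 207 = 154.

P0 = 177, P1 = 142, P2 = 19, P3 = 154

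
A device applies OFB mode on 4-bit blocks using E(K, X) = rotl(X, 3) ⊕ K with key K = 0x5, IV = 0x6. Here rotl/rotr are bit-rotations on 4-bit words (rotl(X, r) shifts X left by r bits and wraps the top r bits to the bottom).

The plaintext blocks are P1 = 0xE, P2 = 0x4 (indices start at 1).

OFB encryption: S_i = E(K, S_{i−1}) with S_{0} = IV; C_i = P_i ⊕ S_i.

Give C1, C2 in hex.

C1 = 0x8, C2 = 0x2

C1: S = E(K, 0x6) = 0x6; 0xE ⊕ 0x6 = 0x8.
C2: S = E(K, 0x6) = 0x6; 0x4 ⊕ 0x6 = 0x2.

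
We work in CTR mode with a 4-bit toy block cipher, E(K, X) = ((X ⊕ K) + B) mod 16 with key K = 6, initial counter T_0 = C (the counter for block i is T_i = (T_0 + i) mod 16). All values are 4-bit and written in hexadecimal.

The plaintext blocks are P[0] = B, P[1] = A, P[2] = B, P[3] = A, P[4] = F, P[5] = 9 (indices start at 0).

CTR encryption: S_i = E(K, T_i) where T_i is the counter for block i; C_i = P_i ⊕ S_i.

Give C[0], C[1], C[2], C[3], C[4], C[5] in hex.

C[0]: T = C, S = E(K, T) = 5; B ⊕ 5 = E.
C[1]: T = D, S = E(K, T) = 6; A ⊕ 6 = C.
C[2]: T = E, S = E(K, T) = 3; B ⊕ 3 = 8.
C[3]: T = F, S = E(K, T) = 4; A ⊕ 4 = E.
C[4]: T = 0, S = E(K, T) = 1; F ⊕ 1 = E.
C[5]: T = 1, S = E(K, T) = 2; 9 ⊕ 2 = B.

C[0] = E, C[1] = C, C[2] = 8, C[3] = E, C[4] = E, C[5] = B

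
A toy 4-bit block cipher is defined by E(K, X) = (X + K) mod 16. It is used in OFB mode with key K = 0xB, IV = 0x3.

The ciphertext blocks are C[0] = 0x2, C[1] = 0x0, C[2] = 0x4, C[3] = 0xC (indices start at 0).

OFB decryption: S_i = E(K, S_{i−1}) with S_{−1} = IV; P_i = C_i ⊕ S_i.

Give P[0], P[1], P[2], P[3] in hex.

P[0] = 0xC, P[1] = 0x9, P[2] = 0x0, P[3] = 0x3

P[0]: S = E(K, 0x3) = 0xE; 0x2 ⊕ 0xE = 0xC.
P[1]: S = E(K, 0xE) = 0x9; 0x0 ⊕ 0x9 = 0x9.
P[2]: S = E(K, 0x9) = 0x4; 0x4 ⊕ 0x4 = 0x0.
P[3]: S = E(K, 0x4) = 0xF; 0xC ⊕ 0xF = 0x3.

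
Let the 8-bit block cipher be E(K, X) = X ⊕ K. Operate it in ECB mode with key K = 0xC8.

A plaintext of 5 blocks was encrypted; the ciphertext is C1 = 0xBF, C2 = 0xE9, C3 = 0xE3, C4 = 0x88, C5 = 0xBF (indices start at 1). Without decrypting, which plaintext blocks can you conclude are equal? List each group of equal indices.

P1 = P5

ECB encrypts each block independently with the same key, so equal ciphertext blocks imply equal plaintext blocks.
C1 = C5 = 0xBF, so P1 = P5.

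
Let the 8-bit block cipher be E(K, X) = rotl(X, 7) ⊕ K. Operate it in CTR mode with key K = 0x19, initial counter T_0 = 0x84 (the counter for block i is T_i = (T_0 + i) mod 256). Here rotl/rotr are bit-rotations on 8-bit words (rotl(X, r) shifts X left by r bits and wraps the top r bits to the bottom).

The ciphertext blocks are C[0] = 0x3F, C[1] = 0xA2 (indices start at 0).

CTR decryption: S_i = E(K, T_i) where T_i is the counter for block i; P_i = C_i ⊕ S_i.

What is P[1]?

P[1] = 0x79

P[1]: T = 0x85, S = E(K, T) = 0xDB; 0xA2 ⊕ 0xDB = 0x79.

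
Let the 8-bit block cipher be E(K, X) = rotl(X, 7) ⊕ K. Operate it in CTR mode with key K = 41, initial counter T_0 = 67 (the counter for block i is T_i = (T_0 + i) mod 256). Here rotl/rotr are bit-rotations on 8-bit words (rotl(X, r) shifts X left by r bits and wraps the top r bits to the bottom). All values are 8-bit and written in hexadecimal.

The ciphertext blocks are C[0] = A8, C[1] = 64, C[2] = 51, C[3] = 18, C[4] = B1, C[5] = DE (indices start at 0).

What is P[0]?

CTR decryption: S_i = E(K, T_i) where T_i is the counter for block i; P_i = C_i ⊕ S_i.
P[0]: T = 67, S = E(K, T) = F2; A8 ⊕ F2 = 5A.

P[0] = 5A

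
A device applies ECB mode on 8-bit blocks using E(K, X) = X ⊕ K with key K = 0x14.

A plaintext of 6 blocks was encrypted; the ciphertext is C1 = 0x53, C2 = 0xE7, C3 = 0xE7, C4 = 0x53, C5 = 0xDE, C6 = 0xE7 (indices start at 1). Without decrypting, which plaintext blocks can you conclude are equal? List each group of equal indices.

ECB encrypts each block independently with the same key, so equal ciphertext blocks imply equal plaintext blocks.
C1 = C4 = 0x53, so P1 = P4.
C2 = C3 = C6 = 0xE7, so P2 = P3 = P6.

P1 = P4; P2 = P3 = P6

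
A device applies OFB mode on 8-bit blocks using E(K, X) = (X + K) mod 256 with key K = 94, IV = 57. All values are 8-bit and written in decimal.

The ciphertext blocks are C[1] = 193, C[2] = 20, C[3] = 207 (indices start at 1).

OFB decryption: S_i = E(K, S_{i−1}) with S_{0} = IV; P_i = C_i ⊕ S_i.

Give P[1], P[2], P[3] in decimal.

P[1]: S = E(K, 57) = 151; 193 ⊕ 151 = 86.
P[2]: S = E(K, 151) = 245; 20 ⊕ 245 = 225.
P[3]: S = E(K, 245) = 83; 207 ⊕ 83 = 156.

P[1] = 86, P[2] = 225, P[3] = 156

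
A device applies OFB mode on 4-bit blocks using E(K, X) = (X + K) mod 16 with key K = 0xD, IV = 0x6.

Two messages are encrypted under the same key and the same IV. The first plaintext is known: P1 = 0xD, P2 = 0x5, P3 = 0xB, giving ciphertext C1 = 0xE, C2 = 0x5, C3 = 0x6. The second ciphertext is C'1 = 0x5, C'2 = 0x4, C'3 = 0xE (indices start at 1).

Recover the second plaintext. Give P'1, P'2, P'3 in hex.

In OFB with a reused IV, both messages share the same keystream S_i, so C_i ⊕ C'_i = P_i ⊕ P'_i and thus P'_i = P_i ⊕ C_i ⊕ C'_i.
P'1: 0xD ⊕ 0xE ⊕ 0x5 = 0x6.
P'2: 0x5 ⊕ 0x5 ⊕ 0x4 = 0x4.
P'3: 0xB ⊕ 0x6 ⊕ 0xE = 0x3.

P'1 = 0x6, P'2 = 0x4, P'3 = 0x3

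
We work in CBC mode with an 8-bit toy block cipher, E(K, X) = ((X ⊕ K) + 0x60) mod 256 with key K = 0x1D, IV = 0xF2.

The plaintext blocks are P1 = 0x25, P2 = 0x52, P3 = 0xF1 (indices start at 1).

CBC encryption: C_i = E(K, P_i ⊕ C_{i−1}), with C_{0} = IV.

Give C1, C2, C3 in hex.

C1 = 0x2A, C2 = 0xC5, C3 = 0x89

C1: P1 ⊕ 0xF2 = 0xD7; E(K, 0xD7) = 0x2A.
C2: P2 ⊕ 0x2A = 0x78; E(K, 0x78) = 0xC5.
C3: P3 ⊕ 0xC5 = 0x34; E(K, 0x34) = 0x89.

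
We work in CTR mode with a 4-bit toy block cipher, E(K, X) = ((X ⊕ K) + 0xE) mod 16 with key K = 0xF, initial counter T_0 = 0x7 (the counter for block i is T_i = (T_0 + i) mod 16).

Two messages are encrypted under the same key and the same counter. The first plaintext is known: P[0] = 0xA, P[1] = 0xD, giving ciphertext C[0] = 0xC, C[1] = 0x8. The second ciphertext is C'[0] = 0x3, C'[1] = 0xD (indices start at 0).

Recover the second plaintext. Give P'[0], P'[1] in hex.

P'[0] = 0x5, P'[1] = 0x8

In CTR with a reused counter, both messages share the same keystream S_i, so C_i ⊕ C'_i = P_i ⊕ P'_i and thus P'_i = P_i ⊕ C_i ⊕ C'_i.
P'[0]: 0xA ⊕ 0xC ⊕ 0x3 = 0x5.
P'[1]: 0xD ⊕ 0x8 ⊕ 0xD = 0x8.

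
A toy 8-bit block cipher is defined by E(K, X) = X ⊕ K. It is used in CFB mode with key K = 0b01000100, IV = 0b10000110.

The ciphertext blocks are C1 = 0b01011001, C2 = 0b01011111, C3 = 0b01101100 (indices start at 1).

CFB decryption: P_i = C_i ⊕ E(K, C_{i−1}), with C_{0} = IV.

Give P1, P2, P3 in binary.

P1 = 0b10011011, P2 = 0b01000010, P3 = 0b01110111

P1: E(K, 0b10000110) = 0b11000010; 0b01011001 ⊕ 0b11000010 = 0b10011011.
P2: E(K, 0b01011001) = 0b00011101; 0b01011111 ⊕ 0b00011101 = 0b01000010.
P3: E(K, 0b01011111) = 0b00011011; 0b01101100 ⊕ 0b00011011 = 0b01110111.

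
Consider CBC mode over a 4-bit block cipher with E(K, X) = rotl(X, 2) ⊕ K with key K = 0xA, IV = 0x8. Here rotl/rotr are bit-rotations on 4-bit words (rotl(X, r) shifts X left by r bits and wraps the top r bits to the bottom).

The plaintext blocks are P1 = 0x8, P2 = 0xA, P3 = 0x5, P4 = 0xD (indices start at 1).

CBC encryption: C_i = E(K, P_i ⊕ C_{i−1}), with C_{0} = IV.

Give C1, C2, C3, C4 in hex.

C1: P1 ⊕ 0x8 = 0x0; E(K, 0x0) = 0xA.
C2: P2 ⊕ 0xA = 0x0; E(K, 0x0) = 0xA.
C3: P3 ⊕ 0xA = 0xF; E(K, 0xF) = 0x5.
C4: P4 ⊕ 0x5 = 0x8; E(K, 0x8) = 0x8.

C1 = 0xA, C2 = 0xA, C3 = 0x5, C4 = 0x8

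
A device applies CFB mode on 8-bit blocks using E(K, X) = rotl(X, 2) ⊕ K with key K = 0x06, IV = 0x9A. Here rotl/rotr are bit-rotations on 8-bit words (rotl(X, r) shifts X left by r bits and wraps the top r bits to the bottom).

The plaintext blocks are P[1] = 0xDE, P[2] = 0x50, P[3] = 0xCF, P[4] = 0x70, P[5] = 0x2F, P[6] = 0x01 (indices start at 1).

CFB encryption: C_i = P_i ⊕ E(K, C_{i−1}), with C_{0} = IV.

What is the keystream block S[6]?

C[1]: E(K, 0x9A) = 0x6C; 0xDE ⊕ 0x6C = 0xB2.
C[2]: E(K, 0xB2) = 0xCC; 0x50 ⊕ 0xCC = 0x9C.
C[3]: E(K, 0x9C) = 0x74; 0xCF ⊕ 0x74 = 0xBB.
C[4]: E(K, 0xBB) = 0xE8; 0x70 ⊕ 0xE8 = 0x98.
C[5]: E(K, 0x98) = 0x64; 0x2F ⊕ 0x64 = 0x4B.
C[6]: E(K, 0x4B) = 0x2B; 0x01 ⊕ 0x2B = 0x2A.
So S[6] = 0x2B.

0x2B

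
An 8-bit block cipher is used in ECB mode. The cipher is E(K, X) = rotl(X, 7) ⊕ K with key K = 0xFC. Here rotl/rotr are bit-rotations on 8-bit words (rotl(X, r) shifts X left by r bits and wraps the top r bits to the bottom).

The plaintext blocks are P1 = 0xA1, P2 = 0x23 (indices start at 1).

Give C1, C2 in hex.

ECB encryption: C_i = E(K, P_i).
C1: E(K, 0xA1) = 0x2C.
C2: E(K, 0x23) = 0x6D.

C1 = 0x2C, C2 = 0x6D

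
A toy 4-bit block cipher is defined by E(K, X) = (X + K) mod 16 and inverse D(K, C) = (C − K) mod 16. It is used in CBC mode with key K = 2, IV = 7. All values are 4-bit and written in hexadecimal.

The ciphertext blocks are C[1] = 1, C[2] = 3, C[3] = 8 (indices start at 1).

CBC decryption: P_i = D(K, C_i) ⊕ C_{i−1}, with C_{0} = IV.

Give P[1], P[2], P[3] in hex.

P[1] = 8, P[2] = 0, P[3] = 5

P[1]: D(K, 1) = F; F ⊕ 7 = 8.
P[2]: D(K, 3) = 1; 1 ⊕ 1 = 0.
P[3]: D(K, 8) = 6; 6 ⊕ 3 = 5.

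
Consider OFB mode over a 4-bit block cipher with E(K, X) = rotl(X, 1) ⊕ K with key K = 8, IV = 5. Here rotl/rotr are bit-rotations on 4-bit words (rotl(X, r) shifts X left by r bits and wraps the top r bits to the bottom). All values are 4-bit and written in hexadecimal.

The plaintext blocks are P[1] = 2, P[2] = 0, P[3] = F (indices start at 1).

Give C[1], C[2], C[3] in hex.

OFB encryption: S_i = E(K, S_{i−1}) with S_{0} = IV; C_i = P_i ⊕ S_i.
C[1]: S = E(K, 5) = 2; 2 ⊕ 2 = 0.
C[2]: S = E(K, 2) = C; 0 ⊕ C = C.
C[3]: S = E(K, C) = 1; F ⊕ 1 = E.

C[1] = 0, C[2] = C, C[3] = E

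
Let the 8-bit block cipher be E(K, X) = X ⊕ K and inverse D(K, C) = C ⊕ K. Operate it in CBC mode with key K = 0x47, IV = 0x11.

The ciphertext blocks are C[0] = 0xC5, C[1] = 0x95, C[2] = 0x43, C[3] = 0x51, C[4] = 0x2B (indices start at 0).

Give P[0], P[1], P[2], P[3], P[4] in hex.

P[0] = 0x93, P[1] = 0x17, P[2] = 0x91, P[3] = 0x55, P[4] = 0x3D

CBC decryption: P_i = D(K, C_i) ⊕ C_{i−1}, with C_{−1} = IV.
P[0]: D(K, 0xC5) = 0x82; 0x82 ⊕ 0x11 = 0x93.
P[1]: D(K, 0x95) = 0xD2; 0xD2 ⊕ 0xC5 = 0x17.
P[2]: D(K, 0x43) = 0x04; 0x04 ⊕ 0x95 = 0x91.
P[3]: D(K, 0x51) = 0x16; 0x16 ⊕ 0x43 = 0x55.
P[4]: D(K, 0x2B) = 0x6C; 0x6C ⊕ 0x51 = 0x3D.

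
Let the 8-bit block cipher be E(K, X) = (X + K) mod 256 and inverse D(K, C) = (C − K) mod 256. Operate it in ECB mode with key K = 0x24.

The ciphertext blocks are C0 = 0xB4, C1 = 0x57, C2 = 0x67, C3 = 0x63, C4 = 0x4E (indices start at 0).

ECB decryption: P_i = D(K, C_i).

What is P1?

P1: D(K, 0x57) = 0x33.

P1 = 0x33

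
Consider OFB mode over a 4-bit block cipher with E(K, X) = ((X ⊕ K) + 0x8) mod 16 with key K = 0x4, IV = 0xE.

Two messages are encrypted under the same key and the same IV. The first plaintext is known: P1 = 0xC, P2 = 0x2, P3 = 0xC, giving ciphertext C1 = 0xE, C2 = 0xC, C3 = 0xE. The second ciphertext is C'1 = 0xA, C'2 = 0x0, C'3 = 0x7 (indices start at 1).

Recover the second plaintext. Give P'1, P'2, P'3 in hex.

In OFB with a reused IV, both messages share the same keystream S_i, so C_i ⊕ C'_i = P_i ⊕ P'_i and thus P'_i = P_i ⊕ C_i ⊕ C'_i.
P'1: 0xC ⊕ 0xE ⊕ 0xA = 0x8.
P'2: 0x2 ⊕ 0xC ⊕ 0x0 = 0xE.
P'3: 0xC ⊕ 0xE ⊕ 0x7 = 0x5.

P'1 = 0x8, P'2 = 0xE, P'3 = 0x5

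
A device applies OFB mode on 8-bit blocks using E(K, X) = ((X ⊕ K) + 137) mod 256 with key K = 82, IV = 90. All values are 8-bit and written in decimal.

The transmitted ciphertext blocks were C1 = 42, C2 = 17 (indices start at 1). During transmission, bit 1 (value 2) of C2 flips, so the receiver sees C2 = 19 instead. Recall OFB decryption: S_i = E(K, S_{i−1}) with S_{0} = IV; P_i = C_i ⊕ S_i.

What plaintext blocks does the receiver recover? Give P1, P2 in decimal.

P1 = 187, P2 = 95

Only C2 changed, to 19. In OFB, a change in C_i flips the same bit in P_i only; the keystream is unaffected. Decrypting the received ciphertext:
P1: S = E(K, 90) = 145; 42 ⊕ 145 = 187.
P2: S = E(K, 145) = 76; 19 ⊕ 76 = 95.
Blocks that differ from the original plaintext: P2.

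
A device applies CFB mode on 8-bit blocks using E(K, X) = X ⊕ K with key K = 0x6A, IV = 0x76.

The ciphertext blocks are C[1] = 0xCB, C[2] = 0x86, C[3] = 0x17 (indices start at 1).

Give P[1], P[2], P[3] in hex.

P[1] = 0xD7, P[2] = 0x27, P[3] = 0xFB

CFB decryption: P_i = C_i ⊕ E(K, C_{i−1}), with C_{0} = IV.
P[1]: E(K, 0x76) = 0x1C; 0xCB ⊕ 0x1C = 0xD7.
P[2]: E(K, 0xCB) = 0xA1; 0x86 ⊕ 0xA1 = 0x27.
P[3]: E(K, 0x86) = 0xEC; 0x17 ⊕ 0xEC = 0xFB.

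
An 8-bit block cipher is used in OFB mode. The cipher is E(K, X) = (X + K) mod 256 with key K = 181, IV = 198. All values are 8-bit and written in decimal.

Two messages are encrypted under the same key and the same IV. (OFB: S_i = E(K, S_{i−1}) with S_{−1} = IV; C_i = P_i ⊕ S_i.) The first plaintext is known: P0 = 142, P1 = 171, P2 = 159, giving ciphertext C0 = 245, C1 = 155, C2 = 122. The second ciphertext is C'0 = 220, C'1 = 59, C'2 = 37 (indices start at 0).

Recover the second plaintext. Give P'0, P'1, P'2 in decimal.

P'0 = 167, P'1 = 11, P'2 = 192

In OFB with a reused IV, both messages share the same keystream S_i, so C_i ⊕ C'_i = P_i ⊕ P'_i and thus P'_i = P_i ⊕ C_i ⊕ C'_i.
P'0: 142 ⊕ 245 ⊕ 220 = 167.
P'1: 171 ⊕ 155 ⊕ 59 = 11.
P'2: 159 ⊕ 122 ⊕ 37 = 192.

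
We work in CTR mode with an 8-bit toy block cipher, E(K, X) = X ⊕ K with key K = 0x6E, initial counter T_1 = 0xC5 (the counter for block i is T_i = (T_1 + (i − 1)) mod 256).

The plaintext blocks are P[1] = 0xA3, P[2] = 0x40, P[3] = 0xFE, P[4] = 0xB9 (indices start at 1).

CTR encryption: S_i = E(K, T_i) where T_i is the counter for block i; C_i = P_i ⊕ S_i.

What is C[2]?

C[2] = 0xE8

C[1]: T = 0xC5, S = E(K, T) = 0xAB; 0xA3 ⊕ 0xAB = 0x08.
C[2]: T = 0xC6, S = E(K, T) = 0xA8; 0x40 ⊕ 0xA8 = 0xE8.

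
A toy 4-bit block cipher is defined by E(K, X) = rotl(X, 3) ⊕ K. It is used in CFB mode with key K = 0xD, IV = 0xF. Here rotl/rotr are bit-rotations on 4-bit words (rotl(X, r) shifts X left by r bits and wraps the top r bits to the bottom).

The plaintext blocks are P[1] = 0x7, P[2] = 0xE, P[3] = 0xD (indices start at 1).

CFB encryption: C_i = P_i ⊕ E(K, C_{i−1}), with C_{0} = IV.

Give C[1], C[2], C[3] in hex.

C[1] = 0x5, C[2] = 0x9, C[3] = 0xC

C[1]: E(K, 0xF) = 0x2; 0x7 ⊕ 0x2 = 0x5.
C[2]: E(K, 0x5) = 0x7; 0xE ⊕ 0x7 = 0x9.
C[3]: E(K, 0x9) = 0x1; 0xD ⊕ 0x1 = 0xC.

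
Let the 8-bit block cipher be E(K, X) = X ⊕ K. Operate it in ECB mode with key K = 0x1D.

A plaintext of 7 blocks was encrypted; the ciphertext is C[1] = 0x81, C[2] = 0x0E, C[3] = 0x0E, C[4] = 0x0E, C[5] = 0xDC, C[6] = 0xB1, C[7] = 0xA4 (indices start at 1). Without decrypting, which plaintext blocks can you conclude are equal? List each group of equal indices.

P[2] = P[3] = P[4]

ECB encrypts each block independently with the same key, so equal ciphertext blocks imply equal plaintext blocks.
C[2] = C[3] = C[4] = 0x0E, so P[2] = P[3] = P[4].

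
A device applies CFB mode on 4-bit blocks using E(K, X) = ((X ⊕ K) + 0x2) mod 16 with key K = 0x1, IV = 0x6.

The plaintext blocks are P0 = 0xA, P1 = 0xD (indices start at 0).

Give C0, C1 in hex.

CFB encryption: C_i = P_i ⊕ E(K, C_{i−1}), with C_{−1} = IV.
C0: E(K, 0x6) = 0x9; 0xA ⊕ 0x9 = 0x3.
C1: E(K, 0x3) = 0x4; 0xD ⊕ 0x4 = 0x9.

C0 = 0x3, C1 = 0x9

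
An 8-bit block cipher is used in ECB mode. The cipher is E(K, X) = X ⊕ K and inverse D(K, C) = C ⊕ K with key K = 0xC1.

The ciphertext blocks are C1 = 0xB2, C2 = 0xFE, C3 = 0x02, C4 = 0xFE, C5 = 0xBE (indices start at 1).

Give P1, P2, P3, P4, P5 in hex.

P1 = 0x73, P2 = 0x3F, P3 = 0xC3, P4 = 0x3F, P5 = 0x7F

ECB decryption: P_i = D(K, C_i).
P1: D(K, 0xB2) = 0x73.
P2: D(K, 0xFE) = 0x3F.
P3: D(K, 0x02) = 0xC3.
P4: D(K, 0xFE) = 0x3F.
P5: D(K, 0xBE) = 0x7F.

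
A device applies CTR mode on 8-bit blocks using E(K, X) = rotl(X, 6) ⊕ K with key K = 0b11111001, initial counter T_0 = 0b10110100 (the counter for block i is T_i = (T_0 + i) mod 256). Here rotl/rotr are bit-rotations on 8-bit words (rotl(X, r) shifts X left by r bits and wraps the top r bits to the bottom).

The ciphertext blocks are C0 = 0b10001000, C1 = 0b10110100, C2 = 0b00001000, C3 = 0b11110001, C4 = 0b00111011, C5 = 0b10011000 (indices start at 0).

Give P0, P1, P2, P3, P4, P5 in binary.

P0 = 0b01011100, P1 = 0b00100000, P2 = 0b01011100, P3 = 0b11100101, P4 = 0b11101100, P5 = 0b00001111

CTR decryption: S_i = E(K, T_i) where T_i is the counter for block i; P_i = C_i ⊕ S_i.
P0: T = 0b10110100, S = E(K, T) = 0b11010100; 0b10001000 ⊕ 0b11010100 = 0b01011100.
P1: T = 0b10110101, S = E(K, T) = 0b10010100; 0b10110100 ⊕ 0b10010100 = 0b00100000.
P2: T = 0b10110110, S = E(K, T) = 0b01010100; 0b00001000 ⊕ 0b01010100 = 0b01011100.
P3: T = 0b10110111, S = E(K, T) = 0b00010100; 0b11110001 ⊕ 0b00010100 = 0b11100101.
P4: T = 0b10111000, S = E(K, T) = 0b11010111; 0b00111011 ⊕ 0b11010111 = 0b11101100.
P5: T = 0b10111001, S = E(K, T) = 0b10010111; 0b10011000 ⊕ 0b10010111 = 0b00001111.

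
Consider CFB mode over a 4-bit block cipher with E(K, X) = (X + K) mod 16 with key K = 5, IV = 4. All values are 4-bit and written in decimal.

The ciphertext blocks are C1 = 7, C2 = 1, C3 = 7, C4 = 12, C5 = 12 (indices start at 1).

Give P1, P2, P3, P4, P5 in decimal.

CFB decryption: P_i = C_i ⊕ E(K, C_{i−1}), with C_{0} = IV.
P1: E(K, 4) = 9; 7 ⊕ 9 = 14.
P2: E(K, 7) = 12; 1 ⊕ 12 = 13.
P3: E(K, 1) = 6; 7 ⊕ 6 = 1.
P4: E(K, 7) = 12; 12 ⊕ 12 = 0.
P5: E(K, 12) = 1; 12 ⊕ 1 = 13.

P1 = 14, P2 = 13, P3 = 1, P4 = 0, P5 = 13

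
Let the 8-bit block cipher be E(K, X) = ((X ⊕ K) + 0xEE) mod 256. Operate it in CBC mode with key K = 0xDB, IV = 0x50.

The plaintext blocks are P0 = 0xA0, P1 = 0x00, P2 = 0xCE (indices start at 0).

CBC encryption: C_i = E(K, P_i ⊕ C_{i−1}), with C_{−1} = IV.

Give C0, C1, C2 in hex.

C0 = 0x19, C1 = 0xB0, C2 = 0x93

C0: P0 ⊕ 0x50 = 0xF0; E(K, 0xF0) = 0x19.
C1: P1 ⊕ 0x19 = 0x19; E(K, 0x19) = 0xB0.
C2: P2 ⊕ 0xB0 = 0x7E; E(K, 0x7E) = 0x93.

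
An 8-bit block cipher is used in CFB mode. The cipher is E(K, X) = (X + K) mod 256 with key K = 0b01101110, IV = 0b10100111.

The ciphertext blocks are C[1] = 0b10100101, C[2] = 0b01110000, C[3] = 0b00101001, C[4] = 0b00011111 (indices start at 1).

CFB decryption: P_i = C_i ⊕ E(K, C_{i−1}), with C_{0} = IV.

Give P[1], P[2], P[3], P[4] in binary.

P[1] = 0b10110000, P[2] = 0b01100011, P[3] = 0b11110111, P[4] = 0b10001000

P[1]: E(K, 0b10100111) = 0b00010101; 0b10100101 ⊕ 0b00010101 = 0b10110000.
P[2]: E(K, 0b10100101) = 0b00010011; 0b01110000 ⊕ 0b00010011 = 0b01100011.
P[3]: E(K, 0b01110000) = 0b11011110; 0b00101001 ⊕ 0b11011110 = 0b11110111.
P[4]: E(K, 0b00101001) = 0b10010111; 0b00011111 ⊕ 0b10010111 = 0b10001000.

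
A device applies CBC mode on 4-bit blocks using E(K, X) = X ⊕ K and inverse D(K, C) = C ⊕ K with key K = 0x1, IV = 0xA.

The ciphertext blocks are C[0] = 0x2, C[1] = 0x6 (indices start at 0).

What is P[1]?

CBC decryption: P_i = D(K, C_i) ⊕ C_{i−1}, with C_{−1} = IV.
P[1]: D(K, 0x6) = 0x7; 0x7 ⊕ 0x2 = 0x5.

P[1] = 0x5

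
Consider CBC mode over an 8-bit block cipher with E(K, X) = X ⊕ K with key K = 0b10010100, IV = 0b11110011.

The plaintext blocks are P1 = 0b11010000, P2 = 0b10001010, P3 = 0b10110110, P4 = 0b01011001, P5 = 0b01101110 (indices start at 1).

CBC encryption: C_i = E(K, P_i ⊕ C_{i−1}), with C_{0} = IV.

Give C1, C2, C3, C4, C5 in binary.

C1: P1 ⊕ 0b11110011 = 0b00100011; E(K, 0b00100011) = 0b10110111.
C2: P2 ⊕ 0b10110111 = 0b00111101; E(K, 0b00111101) = 0b10101001.
C3: P3 ⊕ 0b10101001 = 0b00011111; E(K, 0b00011111) = 0b10001011.
C4: P4 ⊕ 0b10001011 = 0b11010010; E(K, 0b11010010) = 0b01000110.
C5: P5 ⊕ 0b01000110 = 0b00101000; E(K, 0b00101000) = 0b10111100.

C1 = 0b10110111, C2 = 0b10101001, C3 = 0b10001011, C4 = 0b01000110, C5 = 0b10111100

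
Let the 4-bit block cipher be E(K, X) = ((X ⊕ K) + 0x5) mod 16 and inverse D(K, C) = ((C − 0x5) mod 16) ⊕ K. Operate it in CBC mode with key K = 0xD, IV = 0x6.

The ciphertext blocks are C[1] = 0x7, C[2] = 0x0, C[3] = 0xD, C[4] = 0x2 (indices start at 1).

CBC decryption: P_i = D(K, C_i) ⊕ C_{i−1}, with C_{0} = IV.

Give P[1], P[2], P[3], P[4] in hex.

P[1] = 0x9, P[2] = 0x1, P[3] = 0x5, P[4] = 0xD

P[1]: D(K, 0x7) = 0xF; 0xF ⊕ 0x6 = 0x9.
P[2]: D(K, 0x0) = 0x6; 0x6 ⊕ 0x7 = 0x1.
P[3]: D(K, 0xD) = 0x5; 0x5 ⊕ 0x0 = 0x5.
P[4]: D(K, 0x2) = 0x0; 0x0 ⊕ 0xD = 0xD.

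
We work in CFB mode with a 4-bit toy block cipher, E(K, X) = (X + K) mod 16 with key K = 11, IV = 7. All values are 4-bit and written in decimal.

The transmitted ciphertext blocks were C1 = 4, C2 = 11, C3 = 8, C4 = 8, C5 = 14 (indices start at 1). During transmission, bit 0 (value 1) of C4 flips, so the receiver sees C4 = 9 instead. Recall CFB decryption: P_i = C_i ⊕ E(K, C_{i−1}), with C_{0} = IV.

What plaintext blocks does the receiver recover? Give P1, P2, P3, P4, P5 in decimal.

P1 = 6, P2 = 4, P3 = 14, P4 = 10, P5 = 10

Only C4 changed, to 9. In CFB, a change in C_i flips the same bit in P_i and garbles P_{i+1}. Decrypting the received ciphertext:
P1: E(K, 7) = 2; 4 ⊕ 2 = 6.
P2: E(K, 4) = 15; 11 ⊕ 15 = 4.
P3: E(K, 11) = 6; 8 ⊕ 6 = 14.
P4: E(K, 8) = 3; 9 ⊕ 3 = 10.
P5: E(K, 9) = 4; 14 ⊕ 4 = 10.
Blocks that differ from the original plaintext: P4, P5.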